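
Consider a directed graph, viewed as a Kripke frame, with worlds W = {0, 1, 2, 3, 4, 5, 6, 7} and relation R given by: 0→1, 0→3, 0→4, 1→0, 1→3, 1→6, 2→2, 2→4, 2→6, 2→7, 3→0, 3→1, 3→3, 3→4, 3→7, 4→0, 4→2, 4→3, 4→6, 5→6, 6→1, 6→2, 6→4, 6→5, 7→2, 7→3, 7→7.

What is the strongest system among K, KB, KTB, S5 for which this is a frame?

KB

Symmetric (axiom B): yes — every pair in R has its reverse in R.
Reflexive (axiom T): no — 0 is not related to itself.
Euclidean (axiom 5): no — 0 R 1 and 0 R 4, but not 1 R 4.
So F validates K, KB; KTB would additionally require R to be reflexive. The strongest is KB.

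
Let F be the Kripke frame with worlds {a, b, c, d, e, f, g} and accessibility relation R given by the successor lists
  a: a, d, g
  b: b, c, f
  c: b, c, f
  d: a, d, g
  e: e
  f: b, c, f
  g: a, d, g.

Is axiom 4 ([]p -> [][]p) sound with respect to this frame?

Yes

By correspondence theory, 4 is valid on a frame iff R is transitive.
Transitive: yes — every two-step R-path is closed by a direct edge.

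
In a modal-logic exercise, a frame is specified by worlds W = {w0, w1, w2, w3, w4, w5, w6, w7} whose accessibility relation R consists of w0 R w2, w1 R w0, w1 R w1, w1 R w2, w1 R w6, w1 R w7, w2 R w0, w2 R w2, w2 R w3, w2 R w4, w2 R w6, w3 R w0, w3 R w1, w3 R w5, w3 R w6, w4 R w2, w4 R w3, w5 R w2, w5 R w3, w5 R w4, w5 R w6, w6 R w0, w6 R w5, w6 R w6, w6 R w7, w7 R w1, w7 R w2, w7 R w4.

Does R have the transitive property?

Transitive: no — w0 R w2 and w2 R w3, but not w0 R w3.

No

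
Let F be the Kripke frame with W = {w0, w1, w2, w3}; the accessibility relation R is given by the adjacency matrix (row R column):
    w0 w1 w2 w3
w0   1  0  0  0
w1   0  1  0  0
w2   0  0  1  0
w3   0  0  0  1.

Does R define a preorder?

Reflexive: yes — every world is R-related to itself.
Transitive: yes — every two-step R-path is closed by a direct edge.
So R is a preorder.

Yes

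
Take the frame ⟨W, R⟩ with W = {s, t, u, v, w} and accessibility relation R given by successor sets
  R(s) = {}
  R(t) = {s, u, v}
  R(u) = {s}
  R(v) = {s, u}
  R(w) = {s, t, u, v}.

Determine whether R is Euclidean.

No

Euclidean: no — t R s and t R u, but not s R u.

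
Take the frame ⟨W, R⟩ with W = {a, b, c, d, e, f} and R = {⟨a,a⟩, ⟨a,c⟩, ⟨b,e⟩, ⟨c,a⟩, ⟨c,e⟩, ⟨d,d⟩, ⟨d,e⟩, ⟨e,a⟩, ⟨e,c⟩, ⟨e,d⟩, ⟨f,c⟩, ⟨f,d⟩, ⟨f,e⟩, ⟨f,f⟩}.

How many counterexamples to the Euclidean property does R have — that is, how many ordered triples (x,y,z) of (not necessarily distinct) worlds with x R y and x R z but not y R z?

Enumerating: (a,c,c), (b,e,e), (c,a,e), (c,e,e), (d,e,e), (e,a,d), (e,c,c), (e,c,d), (e,d,a), (e,d,c), (f,c,c), (f,c,d), (f,c,f), (f,d,c), (f,d,f), (f,e,e), (f,e,f).

17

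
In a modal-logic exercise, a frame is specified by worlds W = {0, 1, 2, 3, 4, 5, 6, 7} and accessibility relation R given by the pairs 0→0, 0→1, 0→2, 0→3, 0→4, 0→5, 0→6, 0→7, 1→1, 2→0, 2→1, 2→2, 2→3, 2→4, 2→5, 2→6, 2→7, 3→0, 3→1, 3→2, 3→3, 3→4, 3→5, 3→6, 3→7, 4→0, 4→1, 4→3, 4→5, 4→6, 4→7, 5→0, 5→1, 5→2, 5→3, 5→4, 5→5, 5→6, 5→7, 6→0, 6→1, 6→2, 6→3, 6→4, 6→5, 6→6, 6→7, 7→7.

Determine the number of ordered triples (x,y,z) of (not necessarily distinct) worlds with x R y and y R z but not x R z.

8

Enumerating: (4,0,2), (4,0,4), (4,3,2), (4,3,4), (4,5,2), (4,5,4), (4,6,2), (4,6,4).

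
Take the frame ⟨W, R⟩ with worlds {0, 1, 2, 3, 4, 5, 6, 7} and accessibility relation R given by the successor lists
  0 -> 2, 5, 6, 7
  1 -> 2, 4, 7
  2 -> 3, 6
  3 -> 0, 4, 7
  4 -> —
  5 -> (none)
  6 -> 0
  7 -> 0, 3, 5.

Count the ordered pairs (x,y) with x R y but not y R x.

Enumerating: (0,2), (0,5), (1,2), (1,4), (1,7), (2,3), (2,6), (3,0), (3,4), (7,5).

10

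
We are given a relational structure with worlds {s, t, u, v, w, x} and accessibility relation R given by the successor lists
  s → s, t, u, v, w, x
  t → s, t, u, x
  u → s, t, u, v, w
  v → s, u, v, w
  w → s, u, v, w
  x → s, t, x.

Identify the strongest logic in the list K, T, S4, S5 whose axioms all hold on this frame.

T

Reflexive (axiom T): yes — every world is R-related to itself.
Transitive (axiom 4): no — t R s and s R v, but not t R v.
Euclidean (axiom 5): no — s R t and s R v, but not t R v.
So F validates K, T; S4 would additionally require R to be transitive. The strongest is T.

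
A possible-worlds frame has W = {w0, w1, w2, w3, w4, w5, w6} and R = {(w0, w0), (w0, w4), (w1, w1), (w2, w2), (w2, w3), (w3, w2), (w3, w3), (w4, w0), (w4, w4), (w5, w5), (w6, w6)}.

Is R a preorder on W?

Yes

Reflexive: yes — every world is R-related to itself.
Transitive: yes — every two-step R-path is closed by a direct edge.
So R is a preorder.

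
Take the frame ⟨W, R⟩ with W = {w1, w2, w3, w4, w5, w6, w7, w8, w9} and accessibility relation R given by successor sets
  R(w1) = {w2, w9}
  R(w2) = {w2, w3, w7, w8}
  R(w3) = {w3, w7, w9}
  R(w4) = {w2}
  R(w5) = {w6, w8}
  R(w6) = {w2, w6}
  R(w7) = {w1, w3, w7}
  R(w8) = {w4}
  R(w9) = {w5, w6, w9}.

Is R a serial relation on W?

Yes

Serial: yes — every world has a successor (e.g. w1 R w2).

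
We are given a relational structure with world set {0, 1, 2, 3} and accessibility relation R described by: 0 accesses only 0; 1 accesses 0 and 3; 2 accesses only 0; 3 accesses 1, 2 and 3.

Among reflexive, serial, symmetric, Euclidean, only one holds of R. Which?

Reflexive: no — 1 is not related to itself.
Serial: yes — every world has a successor (e.g. 0 R 0).
Symmetric: no — 1 R 0 but not 0 R 1.
Euclidean: no — 1 R 0 and 1 R 3, but not 0 R 3.
Only serial holds.

serial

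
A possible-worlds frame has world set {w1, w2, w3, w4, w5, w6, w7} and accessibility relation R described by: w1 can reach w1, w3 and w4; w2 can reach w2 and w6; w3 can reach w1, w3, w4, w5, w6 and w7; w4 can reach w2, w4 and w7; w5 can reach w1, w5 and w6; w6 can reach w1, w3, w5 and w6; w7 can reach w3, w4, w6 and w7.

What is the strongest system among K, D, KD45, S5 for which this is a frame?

D

Serial (axiom D): yes — every world has a successor (e.g. w1 R w1).
Euclidean (axiom 5): no — w1 R w4 and w1 R w3, but not w4 R w3.
Transitive (axiom 4): no — w1 R w3 and w3 R w5, but not w1 R w5.
Reflexive (axiom T): yes — every world is R-related to itself.
So F validates K, D; KD45 would additionally require R to be Euclidean and transitive. The strongest is D.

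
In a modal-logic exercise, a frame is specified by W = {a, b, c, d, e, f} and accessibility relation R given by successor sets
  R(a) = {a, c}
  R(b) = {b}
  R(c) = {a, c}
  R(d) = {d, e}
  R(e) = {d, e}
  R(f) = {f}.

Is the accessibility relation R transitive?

Yes

Transitive: yes — every two-step R-path is closed by a direct edge.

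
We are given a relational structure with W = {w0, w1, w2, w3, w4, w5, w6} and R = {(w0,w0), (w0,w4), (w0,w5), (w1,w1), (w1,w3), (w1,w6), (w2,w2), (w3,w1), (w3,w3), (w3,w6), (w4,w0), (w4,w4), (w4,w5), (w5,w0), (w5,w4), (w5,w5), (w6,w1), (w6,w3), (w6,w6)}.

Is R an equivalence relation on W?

Reflexive: yes — every world is R-related to itself.
Symmetric: yes — every pair in R has its reverse in R.
Transitive: yes — every two-step R-path is closed by a direct edge.
So R is an equivalence relation.

Yes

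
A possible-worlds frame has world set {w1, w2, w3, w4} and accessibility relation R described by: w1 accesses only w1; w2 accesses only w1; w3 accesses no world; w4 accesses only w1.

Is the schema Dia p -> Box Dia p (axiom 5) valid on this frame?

Axiom 5 corresponds to the accessibility relation being Euclidean.
Euclidean: yes — any two successors of a common world are R-related.

Yes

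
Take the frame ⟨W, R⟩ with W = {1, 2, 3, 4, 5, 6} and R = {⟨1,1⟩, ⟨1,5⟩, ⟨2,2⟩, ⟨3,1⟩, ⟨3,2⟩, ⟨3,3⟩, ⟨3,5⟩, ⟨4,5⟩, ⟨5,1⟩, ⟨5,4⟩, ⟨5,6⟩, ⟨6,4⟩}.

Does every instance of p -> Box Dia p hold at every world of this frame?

No

By correspondence theory, B is valid on a frame iff R is symmetric.
Symmetric: no — 3 R 1 but not 1 R 3.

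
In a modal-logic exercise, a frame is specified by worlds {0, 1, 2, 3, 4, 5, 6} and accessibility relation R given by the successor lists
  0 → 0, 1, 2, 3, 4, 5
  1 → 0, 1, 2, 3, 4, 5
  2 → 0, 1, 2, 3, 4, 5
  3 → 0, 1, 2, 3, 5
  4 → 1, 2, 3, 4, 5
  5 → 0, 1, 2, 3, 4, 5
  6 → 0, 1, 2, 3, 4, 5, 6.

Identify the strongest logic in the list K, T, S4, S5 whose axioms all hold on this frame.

Reflexive (axiom T): yes — every world is R-related to itself.
Transitive (axiom 4): no — 3 R 0 and 0 R 4, but not 3 R 4.
Euclidean (axiom 5): no — 0 R 3 and 0 R 4, but not 3 R 4.
So F validates K, T; S4 would additionally require R to be transitive. The strongest is T.

T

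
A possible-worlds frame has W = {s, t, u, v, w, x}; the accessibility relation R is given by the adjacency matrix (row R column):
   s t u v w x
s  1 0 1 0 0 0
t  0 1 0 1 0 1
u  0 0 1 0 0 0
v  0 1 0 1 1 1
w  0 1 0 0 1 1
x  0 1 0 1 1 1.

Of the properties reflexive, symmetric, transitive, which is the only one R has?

Reflexive: yes — every world is R-related to itself.
Symmetric: no — s R u but not u R s.
Transitive: no — t R v and v R w, but not t R w.
Only reflexive holds.

reflexive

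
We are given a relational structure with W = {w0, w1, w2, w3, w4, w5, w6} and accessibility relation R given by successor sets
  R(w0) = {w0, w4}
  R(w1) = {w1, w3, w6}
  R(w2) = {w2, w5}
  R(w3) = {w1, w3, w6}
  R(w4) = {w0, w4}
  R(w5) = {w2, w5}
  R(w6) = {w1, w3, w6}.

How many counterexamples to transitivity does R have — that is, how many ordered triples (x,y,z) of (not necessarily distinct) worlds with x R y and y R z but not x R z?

0

R is transitive; there are no such tuples.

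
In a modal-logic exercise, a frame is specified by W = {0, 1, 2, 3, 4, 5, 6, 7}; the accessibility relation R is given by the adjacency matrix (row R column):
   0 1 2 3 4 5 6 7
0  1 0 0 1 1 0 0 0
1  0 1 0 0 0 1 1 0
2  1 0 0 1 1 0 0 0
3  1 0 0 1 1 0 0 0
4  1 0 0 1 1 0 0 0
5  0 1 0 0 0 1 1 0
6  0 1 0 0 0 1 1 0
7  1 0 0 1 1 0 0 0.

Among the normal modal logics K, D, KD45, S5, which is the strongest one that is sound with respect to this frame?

Serial (axiom D): yes — every world has a successor (e.g. 0 R 0).
Euclidean (axiom 5): yes — any two successors of a common world are R-related.
Transitive (axiom 4): yes — every two-step R-path is closed by a direct edge.
Reflexive (axiom T): no — 2 is not related to itself.
So F validates K, D, KD45; S5 would additionally require R to be reflexive. The strongest is KD45.

KD45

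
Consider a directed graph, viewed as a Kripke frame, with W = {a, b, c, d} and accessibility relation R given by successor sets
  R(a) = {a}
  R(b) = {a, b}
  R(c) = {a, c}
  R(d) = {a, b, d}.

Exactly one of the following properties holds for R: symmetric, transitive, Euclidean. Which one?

Symmetric: no — b R a but not a R b.
Transitive: yes — every two-step R-path is closed by a direct edge.
Euclidean: no — d R a and d R b, but not a R b.
Only transitive holds.

transitive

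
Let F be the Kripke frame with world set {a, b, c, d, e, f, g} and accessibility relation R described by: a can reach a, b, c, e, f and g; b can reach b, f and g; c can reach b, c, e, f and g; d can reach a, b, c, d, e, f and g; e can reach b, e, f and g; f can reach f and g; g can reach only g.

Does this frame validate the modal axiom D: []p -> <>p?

The schema D characterises exactly the serial frames.
Serial: yes — every world has a successor (e.g. a R a).

Yes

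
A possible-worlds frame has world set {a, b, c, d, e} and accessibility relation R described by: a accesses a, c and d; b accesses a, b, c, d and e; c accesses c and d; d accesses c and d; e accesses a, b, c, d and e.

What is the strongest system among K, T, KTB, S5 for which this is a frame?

Reflexive (axiom T): yes — every world is R-related to itself.
Symmetric (axiom B): no — a R c but not c R a.
Euclidean (axiom 5): no — b R a and b R e, but not a R e.
So F validates K, T; KTB would additionally require R to be symmetric. The strongest is T.

T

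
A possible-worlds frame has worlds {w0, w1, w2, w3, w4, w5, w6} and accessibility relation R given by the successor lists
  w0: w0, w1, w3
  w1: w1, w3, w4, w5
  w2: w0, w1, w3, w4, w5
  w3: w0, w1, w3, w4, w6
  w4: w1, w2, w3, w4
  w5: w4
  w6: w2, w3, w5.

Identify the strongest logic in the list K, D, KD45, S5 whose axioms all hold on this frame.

D

Serial (axiom D): yes — every world has a successor (e.g. w0 R w0).
Euclidean (axiom 5): no — w1 R w3 and w1 R w5, but not w3 R w5.
Transitive (axiom 4): no — w0 R w1 and w1 R w4, but not w0 R w4.
Reflexive (axiom T): no — w2 is not related to itself.
So F validates K, D; KD45 would additionally require R to be Euclidean and transitive. The strongest is D.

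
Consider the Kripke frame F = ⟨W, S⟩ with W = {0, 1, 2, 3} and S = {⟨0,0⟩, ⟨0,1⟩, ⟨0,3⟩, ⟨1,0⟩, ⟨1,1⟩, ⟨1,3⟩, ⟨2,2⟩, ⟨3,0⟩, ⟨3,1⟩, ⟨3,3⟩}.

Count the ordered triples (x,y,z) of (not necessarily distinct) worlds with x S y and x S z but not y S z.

0

S is Euclidean; there are no such tuples.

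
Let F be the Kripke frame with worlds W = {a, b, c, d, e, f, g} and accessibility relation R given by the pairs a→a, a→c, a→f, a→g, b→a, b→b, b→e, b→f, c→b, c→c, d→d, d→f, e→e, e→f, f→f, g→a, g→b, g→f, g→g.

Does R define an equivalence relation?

No

Reflexive: yes — every world is R-related to itself.
Symmetric: no — a R c but not c R a.
Transitive: no — a R c and c R b, but not a R b.
So R is not an equivalence relation.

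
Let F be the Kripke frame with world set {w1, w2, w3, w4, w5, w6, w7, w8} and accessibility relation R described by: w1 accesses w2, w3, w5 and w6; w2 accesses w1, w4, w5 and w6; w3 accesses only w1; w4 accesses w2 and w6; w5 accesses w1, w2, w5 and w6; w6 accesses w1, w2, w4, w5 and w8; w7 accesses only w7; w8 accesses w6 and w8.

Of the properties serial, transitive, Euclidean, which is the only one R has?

Serial: yes — every world has a successor (e.g. w1 R w2).
Transitive: no — w1 R w2 and w2 R w4, but not w1 R w4.
Euclidean: no — w1 R w2 and w1 R w3, but not w2 R w3.
Only serial holds.

serial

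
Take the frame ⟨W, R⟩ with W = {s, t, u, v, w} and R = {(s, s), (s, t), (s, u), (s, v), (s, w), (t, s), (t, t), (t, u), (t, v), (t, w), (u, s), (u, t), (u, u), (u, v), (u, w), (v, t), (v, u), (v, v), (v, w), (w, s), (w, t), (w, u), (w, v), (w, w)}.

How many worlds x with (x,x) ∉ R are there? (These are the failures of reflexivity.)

R is reflexive; there are no such worlds.

0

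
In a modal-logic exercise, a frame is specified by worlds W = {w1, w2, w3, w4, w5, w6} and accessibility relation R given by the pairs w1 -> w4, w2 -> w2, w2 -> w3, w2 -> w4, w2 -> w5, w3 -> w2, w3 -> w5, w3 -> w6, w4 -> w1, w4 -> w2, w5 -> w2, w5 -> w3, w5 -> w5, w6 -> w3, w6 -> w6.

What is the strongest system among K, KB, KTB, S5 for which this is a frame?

KB

Symmetric (axiom B): yes — every pair in R has its reverse in R.
Reflexive (axiom T): no — w1 is not related to itself.
Euclidean (axiom 5): no — w2 R w3 and w2 R w4, but not w3 R w4.
So F validates K, KB; KTB would additionally require R to be reflexive. The strongest is KB.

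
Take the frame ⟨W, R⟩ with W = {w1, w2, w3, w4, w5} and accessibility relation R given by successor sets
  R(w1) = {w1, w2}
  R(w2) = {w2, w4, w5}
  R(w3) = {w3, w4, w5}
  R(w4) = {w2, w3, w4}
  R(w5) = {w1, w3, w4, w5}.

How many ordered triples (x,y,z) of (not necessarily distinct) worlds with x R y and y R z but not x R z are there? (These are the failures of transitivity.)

Enumerating: (w1,w2,w4), (w1,w2,w5), (w2,w4,w3), (w2,w5,w1), (w2,w5,w3), (w3,w4,w2), (w3,w5,w1), (w4,w2,w5), (w4,w3,w5), (w5,w1,w2), (w5,w4,w2).

11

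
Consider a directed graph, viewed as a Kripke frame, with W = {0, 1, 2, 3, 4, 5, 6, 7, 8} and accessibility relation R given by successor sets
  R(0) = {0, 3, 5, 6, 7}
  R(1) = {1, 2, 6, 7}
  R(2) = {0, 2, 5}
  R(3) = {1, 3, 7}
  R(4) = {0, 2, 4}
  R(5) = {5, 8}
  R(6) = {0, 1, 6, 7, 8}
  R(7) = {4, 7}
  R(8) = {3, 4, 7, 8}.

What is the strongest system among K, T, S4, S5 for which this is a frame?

T

Reflexive (axiom T): yes — every world is R-related to itself.
Transitive (axiom 4): no — 0 R 3 and 3 R 1, but not 0 R 1.
Euclidean (axiom 5): no — 0 R 3 and 0 R 5, but not 3 R 5.
So F validates K, T; S4 would additionally require R to be transitive. The strongest is T.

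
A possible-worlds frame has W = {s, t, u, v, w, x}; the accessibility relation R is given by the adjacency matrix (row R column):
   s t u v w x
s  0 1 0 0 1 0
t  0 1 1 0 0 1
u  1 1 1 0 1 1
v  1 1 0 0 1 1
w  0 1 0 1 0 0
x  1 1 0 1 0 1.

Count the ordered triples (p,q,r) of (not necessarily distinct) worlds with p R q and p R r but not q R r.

Enumerating: (s,t,w), (s,w,w), (t,x,u), (u,s,s), (u,s,u), (u,s,x), (u,t,s), (u,t,w), (u,w,s), (u,w,u), (u,w,w), (u,w,x), … and 18 more.
Total: 30.

30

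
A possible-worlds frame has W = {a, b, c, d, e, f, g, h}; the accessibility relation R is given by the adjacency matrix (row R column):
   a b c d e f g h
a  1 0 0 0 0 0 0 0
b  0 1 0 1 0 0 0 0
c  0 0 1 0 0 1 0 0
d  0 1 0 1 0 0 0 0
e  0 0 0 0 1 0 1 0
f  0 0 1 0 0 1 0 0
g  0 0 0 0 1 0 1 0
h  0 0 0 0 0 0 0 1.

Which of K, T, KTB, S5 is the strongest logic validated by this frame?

S5

Reflexive (axiom T): yes — every world is R-related to itself.
Symmetric (axiom B): yes — every pair in R has its reverse in R.
Euclidean (axiom 5): yes — any two successors of a common world are R-related.
So F validates K, T, KTB, S5. The strongest is S5.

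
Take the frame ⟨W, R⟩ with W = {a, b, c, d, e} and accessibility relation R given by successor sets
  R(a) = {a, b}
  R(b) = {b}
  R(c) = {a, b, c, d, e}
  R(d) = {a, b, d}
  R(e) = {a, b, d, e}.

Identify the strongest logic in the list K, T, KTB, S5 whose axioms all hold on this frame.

T

Reflexive (axiom T): yes — every world is R-related to itself.
Symmetric (axiom B): no — a R b but not b R a.
Euclidean (axiom 5): no — c R a and c R d, but not a R d.
So F validates K, T; KTB would additionally require R to be symmetric. The strongest is T.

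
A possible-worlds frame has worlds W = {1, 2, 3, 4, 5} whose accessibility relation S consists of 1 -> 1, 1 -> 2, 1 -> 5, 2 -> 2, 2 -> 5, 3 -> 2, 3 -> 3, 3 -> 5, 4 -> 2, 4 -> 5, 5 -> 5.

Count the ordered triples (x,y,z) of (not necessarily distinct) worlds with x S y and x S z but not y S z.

8

Enumerating: (1,2,1), (1,5,1), (1,5,2), (2,5,2), (3,2,3), (3,5,2), (3,5,3), (4,5,2).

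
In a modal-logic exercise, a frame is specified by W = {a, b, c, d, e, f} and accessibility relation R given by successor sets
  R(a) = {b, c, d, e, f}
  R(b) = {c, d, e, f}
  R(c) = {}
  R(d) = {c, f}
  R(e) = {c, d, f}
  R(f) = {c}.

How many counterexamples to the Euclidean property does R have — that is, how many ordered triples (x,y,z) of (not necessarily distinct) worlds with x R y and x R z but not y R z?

35

Enumerating: (a,b,b), (a,c,b), (a,c,c), (a,c,d), (a,c,e), (a,c,f), (a,d,b), (a,d,d), (a,d,e), (a,e,b), (a,e,e), (a,f,b), … and 23 more.
Total: 35.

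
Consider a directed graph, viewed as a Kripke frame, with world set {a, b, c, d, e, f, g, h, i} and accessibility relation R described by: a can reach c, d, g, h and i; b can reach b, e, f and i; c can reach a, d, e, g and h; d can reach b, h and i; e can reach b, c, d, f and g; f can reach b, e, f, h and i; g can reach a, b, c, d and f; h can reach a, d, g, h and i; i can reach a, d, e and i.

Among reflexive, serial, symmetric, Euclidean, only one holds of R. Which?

Reflexive: no — a is not related to itself.
Serial: yes — every world has a successor (e.g. a R c).
Symmetric: no — a R d but not d R a.
Euclidean: no — a R c and a R i, but not c R i.
Only serial holds.

serial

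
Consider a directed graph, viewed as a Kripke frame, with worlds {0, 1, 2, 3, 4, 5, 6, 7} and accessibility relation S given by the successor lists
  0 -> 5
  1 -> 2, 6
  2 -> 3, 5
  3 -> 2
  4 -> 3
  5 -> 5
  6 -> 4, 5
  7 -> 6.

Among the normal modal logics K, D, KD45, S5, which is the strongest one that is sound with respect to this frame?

D

Serial (axiom D): yes — every world has a successor (e.g. 0 S 5).
Euclidean (axiom 5): no — 1 S 2 and 1 S 6, but not 2 S 6.
Transitive (axiom 4): no — 1 S 2 and 2 S 3, but not 1 S 3.
Reflexive (axiom T): no — 0 is not related to itself.
So F validates K, D; KD45 would additionally require S to be Euclidean and transitive. The strongest is D.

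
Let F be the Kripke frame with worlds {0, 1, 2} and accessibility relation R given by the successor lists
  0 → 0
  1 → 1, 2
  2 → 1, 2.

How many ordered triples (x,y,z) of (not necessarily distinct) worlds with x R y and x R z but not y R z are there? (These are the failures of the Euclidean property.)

0

R is Euclidean; there are no such tuples.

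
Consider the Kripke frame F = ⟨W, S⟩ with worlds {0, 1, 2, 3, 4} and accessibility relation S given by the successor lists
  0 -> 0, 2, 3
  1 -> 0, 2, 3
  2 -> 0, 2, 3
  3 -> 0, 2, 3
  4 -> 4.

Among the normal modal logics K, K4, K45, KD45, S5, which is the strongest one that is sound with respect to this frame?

Transitive (axiom 4): yes — every two-step S-path is closed by a direct edge.
Euclidean (axiom 5): yes — any two successors of a common world are S-related.
Serial (axiom D): yes — every world has a successor (e.g. 0 S 0).
Reflexive (axiom T): no — 1 is not related to itself.
So F validates K, K4, K45, KD45; S5 would additionally require S to be reflexive. The strongest is KD45.

KD45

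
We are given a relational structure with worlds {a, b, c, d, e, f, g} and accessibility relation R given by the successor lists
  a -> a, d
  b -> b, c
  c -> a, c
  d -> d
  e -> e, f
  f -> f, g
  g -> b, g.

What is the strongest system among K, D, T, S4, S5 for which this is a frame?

Serial (axiom D): yes — every world has a successor (e.g. a R a).
Reflexive (axiom T): yes — every world is R-related to itself.
Transitive (axiom 4): no — b R c and c R a, but not b R a.
Euclidean (axiom 5): no — a R d and a R a, but not d R a.
So F validates K, D, T; S4 would additionally require R to be transitive. The strongest is T.

T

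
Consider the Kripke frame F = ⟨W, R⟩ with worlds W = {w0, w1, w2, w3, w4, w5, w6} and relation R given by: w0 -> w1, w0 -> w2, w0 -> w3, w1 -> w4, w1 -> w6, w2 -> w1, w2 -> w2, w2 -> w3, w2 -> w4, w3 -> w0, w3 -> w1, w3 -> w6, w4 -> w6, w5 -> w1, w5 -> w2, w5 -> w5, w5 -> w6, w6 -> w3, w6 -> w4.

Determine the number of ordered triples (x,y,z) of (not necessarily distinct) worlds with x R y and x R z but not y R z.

38

Enumerating: (w0,w1,w1), (w0,w1,w2), (w0,w1,w3), (w0,w3,w2), (w0,w3,w3), (w1,w4,w4), (w1,w6,w6), (w2,w1,w1), (w2,w1,w2), (w2,w1,w3), (w2,w3,w2), (w2,w3,w3), … and 26 more.
Total: 38.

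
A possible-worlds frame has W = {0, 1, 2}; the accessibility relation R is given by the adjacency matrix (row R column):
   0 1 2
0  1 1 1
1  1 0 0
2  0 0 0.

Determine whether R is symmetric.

Symmetric: no — 0 R 2 but not 2 R 0.

No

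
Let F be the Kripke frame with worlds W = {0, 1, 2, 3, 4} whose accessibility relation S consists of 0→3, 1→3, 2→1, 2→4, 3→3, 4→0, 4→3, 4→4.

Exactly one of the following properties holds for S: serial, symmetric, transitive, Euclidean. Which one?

serial

Serial: yes — every world has a successor (e.g. 0 S 3).
Symmetric: no — 0 S 3 but not 3 S 0.
Transitive: no — 2 S 1 and 1 S 3, but not 2 S 3.
Euclidean: no — 2 S 1 and 2 S 4, but not 1 S 4.
Only serial holds.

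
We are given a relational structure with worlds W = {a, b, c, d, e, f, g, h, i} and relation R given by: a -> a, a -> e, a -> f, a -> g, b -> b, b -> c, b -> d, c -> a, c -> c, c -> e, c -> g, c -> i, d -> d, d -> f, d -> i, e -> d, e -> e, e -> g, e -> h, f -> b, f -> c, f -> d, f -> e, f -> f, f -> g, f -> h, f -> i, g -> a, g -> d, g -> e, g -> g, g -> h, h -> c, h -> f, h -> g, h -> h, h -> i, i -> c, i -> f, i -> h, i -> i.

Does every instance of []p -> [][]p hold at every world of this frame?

No

Axiom 4 corresponds to the accessibility relation being transitive.
Transitive: no — a R e and e R d, but not a R d.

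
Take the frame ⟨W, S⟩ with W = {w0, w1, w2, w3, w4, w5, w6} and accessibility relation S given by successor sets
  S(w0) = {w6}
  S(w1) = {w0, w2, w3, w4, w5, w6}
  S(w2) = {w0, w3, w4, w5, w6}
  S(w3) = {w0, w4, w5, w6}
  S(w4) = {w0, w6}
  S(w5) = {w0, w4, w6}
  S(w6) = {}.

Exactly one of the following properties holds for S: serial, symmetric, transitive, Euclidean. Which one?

Serial: no — w6 has no S-successor.
Symmetric: no — w0 S w6 but not w6 S w0.
Transitive: yes — every two-step S-path is closed by a direct edge.
Euclidean: no — w1 S w0 and w1 S w2, but not w0 S w2.
Only transitive holds.

transitive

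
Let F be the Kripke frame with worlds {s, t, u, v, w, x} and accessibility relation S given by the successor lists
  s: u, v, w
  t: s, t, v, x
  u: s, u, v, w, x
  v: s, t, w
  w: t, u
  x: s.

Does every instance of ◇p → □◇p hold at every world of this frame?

No

By correspondence theory, 5 is valid on a frame iff S is Euclidean.
Euclidean: no — s S v and s S u, but not v S u.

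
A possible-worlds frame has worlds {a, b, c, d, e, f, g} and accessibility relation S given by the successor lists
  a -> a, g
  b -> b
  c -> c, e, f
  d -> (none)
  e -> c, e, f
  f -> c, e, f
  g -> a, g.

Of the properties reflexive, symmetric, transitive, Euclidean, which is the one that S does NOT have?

Reflexive: no — d is not related to itself.
Symmetric: yes — every pair in S has its reverse in S.
Transitive: yes — every two-step S-path is closed by a direct edge.
Euclidean: yes — any two successors of a common world are S-related.
Only reflexive fails.

reflexive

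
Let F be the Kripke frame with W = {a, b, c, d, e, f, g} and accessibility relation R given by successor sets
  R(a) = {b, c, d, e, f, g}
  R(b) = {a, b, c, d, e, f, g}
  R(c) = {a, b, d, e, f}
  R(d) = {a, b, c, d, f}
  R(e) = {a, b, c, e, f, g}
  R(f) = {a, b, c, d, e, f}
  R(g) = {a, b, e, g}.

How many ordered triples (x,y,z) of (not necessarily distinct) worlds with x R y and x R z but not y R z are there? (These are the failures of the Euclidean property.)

35

Enumerating: (a,c,c), (a,c,g), (a,d,e), (a,d,g), (a,e,d), (a,f,g), (a,g,c), (a,g,d), (a,g,f), (b,a,a), (b,c,c), (b,c,g), … and 23 more.
Total: 35.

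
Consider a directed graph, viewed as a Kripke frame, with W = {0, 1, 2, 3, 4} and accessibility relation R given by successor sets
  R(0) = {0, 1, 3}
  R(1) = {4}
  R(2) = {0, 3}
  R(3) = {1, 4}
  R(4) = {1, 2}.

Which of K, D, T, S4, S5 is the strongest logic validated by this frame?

D

Serial (axiom D): yes — every world has a successor (e.g. 0 R 0).
Reflexive (axiom T): no — 1 is not related to itself.
Transitive (axiom 4): no — 0 R 1 and 1 R 4, but not 0 R 4.
Euclidean (axiom 5): no — 0 R 1 and 0 R 3, but not 1 R 3.
So F validates K, D; T would additionally require R to be reflexive. The strongest is D.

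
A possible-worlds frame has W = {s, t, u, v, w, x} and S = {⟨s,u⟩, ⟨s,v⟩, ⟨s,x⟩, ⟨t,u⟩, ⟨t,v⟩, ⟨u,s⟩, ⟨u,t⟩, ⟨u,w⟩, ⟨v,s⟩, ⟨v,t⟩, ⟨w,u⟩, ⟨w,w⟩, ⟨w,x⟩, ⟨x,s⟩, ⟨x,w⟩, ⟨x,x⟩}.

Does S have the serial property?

Serial: yes — every world has a successor (e.g. s S u).

Yes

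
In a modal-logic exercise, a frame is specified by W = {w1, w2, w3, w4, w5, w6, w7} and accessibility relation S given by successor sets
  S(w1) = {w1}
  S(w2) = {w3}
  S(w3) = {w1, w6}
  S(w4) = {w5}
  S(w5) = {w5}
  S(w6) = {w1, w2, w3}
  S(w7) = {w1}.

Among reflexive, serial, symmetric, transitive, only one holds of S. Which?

Reflexive: no — w2 is not related to itself.
Serial: yes — every world has a successor (e.g. w1 S w1).
Symmetric: no — w2 S w3 but not w3 S w2.
Transitive: no — w2 S w3 and w3 S w1, but not w2 S w1.
Only serial holds.

serial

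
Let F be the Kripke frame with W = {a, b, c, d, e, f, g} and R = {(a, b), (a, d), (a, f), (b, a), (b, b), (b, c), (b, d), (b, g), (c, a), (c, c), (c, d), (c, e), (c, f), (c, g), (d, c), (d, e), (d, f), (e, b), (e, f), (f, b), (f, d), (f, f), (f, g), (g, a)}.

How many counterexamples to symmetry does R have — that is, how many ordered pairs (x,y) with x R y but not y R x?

Enumerating: (a,d), (a,f), (b,c), (b,d), (b,g), (c,a), (c,e), (c,f), (c,g), (d,e), (e,b), (e,f), (f,b), (f,g), (g,a).

15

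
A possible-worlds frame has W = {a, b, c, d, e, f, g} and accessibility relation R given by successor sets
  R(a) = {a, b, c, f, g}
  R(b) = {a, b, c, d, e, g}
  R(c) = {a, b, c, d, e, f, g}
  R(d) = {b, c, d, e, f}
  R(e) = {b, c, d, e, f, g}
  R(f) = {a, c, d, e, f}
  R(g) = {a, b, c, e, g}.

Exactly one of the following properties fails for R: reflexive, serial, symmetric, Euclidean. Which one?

Euclidean

Reflexive: yes — every world is R-related to itself.
Serial: yes — every world has a successor (e.g. a R a).
Symmetric: yes — every pair in R has its reverse in R.
Euclidean: no — a R b and a R f, but not b R f.
Only Euclidean fails.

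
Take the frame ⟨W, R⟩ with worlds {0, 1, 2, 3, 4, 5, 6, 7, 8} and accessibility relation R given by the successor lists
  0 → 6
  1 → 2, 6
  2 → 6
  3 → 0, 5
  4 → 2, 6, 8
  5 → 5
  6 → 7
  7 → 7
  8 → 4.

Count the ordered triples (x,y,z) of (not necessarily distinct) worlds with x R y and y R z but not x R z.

9

Enumerating: (0,6,7), (1,6,7), (2,6,7), (3,0,6), (4,6,7), (4,8,4), (8,4,2), (8,4,6), (8,4,8).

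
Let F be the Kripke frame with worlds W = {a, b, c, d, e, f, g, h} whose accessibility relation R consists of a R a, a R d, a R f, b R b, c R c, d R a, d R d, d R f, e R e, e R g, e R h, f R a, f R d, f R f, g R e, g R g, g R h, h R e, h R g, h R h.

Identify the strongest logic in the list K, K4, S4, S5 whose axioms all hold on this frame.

S5

Transitive (axiom 4): yes — every two-step R-path is closed by a direct edge.
Reflexive (axiom T): yes — every world is R-related to itself.
Euclidean (axiom 5): yes — any two successors of a common world are R-related.
So F validates K, K4, S4, S5. The strongest is S5.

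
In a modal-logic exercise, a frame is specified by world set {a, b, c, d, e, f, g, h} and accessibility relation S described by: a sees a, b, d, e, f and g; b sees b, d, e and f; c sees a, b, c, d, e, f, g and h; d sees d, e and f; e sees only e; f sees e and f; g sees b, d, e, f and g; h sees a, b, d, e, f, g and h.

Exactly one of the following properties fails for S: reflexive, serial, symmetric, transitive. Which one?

symmetric

Reflexive: yes — every world is S-related to itself.
Serial: yes — every world has a successor (e.g. a S a).
Symmetric: no — a S b but not b S a.
Transitive: yes — every two-step S-path is closed by a direct edge.
Only symmetric fails.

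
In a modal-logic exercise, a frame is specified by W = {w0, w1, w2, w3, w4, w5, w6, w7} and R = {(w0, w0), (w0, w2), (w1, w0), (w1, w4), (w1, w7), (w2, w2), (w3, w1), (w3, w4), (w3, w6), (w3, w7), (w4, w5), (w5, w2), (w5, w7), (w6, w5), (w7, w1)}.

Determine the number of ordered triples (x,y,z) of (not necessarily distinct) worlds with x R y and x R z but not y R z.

Enumerating: (w0,w2,w0), (w1,w0,w4), (w1,w0,w7), (w1,w4,w0), (w1,w4,w4), (w1,w4,w7), (w1,w7,w0), (w1,w7,w4), (w1,w7,w7), (w3,w1,w1), (w3,w1,w6), (w3,w4,w1), … and 16 more.
Total: 28.

28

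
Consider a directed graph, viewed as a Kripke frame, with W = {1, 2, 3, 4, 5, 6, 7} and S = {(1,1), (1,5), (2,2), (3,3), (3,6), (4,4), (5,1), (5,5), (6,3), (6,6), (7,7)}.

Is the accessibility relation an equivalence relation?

Yes

Reflexive: yes — every world is S-related to itself.
Symmetric: yes — every pair in S has its reverse in S.
Transitive: yes — every two-step S-path is closed by a direct edge.
So S is an equivalence relation.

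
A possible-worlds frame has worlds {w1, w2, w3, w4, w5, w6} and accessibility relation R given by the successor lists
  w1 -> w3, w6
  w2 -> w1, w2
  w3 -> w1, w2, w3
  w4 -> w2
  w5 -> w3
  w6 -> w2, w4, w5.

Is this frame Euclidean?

No

Euclidean: no — w1 R w3 and w1 R w6, but not w3 R w6.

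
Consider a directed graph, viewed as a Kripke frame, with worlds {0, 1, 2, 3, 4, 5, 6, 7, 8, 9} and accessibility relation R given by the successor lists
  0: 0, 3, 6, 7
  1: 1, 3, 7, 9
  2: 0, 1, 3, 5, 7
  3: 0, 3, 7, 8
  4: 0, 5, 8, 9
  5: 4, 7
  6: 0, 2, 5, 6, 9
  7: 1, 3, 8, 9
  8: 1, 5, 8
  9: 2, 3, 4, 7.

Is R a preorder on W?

Reflexive: no — 2 is not related to itself.
Transitive: no — 0 R 3 and 3 R 8, but not 0 R 8.
So R is not a preorder.

No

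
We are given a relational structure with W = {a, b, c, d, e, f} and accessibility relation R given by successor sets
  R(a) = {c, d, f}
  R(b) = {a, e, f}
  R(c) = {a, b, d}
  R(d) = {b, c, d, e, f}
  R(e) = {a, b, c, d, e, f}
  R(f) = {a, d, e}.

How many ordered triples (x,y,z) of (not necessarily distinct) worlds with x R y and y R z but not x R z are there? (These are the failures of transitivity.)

31

Enumerating: (a,c,a), (a,c,b), (a,d,b), (a,d,e), (a,f,a), (a,f,e), (b,a,c), (b,a,d), (b,e,b), (b,e,c), (b,e,d), (b,f,d), … and 19 more.
Total: 31.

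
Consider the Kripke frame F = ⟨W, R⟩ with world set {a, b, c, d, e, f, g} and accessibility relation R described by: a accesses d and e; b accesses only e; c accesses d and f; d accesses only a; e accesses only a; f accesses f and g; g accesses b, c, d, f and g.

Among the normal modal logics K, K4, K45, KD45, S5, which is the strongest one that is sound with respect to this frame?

Transitive (axiom 4): no — b R e and e R a, but not b R a.
Euclidean (axiom 5): no — a R d and a R e, but not d R e.
Serial (axiom D): yes — every world has a successor (e.g. a R d).
Reflexive (axiom T): no — a is not related to itself.
So F validates K; K4 would additionally require R to be transitive. The strongest is K.

K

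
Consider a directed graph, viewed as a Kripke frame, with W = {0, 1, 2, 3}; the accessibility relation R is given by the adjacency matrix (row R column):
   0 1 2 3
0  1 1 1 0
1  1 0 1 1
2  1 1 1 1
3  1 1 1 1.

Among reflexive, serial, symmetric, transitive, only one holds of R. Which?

Reflexive: no — 1 is not related to itself.
Serial: yes — every world has a successor (e.g. 0 R 0).
Symmetric: no — 3 R 0 but not 0 R 3.
Transitive: no — 0 R 1 and 1 R 3, but not 0 R 3.
Only serial holds.

serial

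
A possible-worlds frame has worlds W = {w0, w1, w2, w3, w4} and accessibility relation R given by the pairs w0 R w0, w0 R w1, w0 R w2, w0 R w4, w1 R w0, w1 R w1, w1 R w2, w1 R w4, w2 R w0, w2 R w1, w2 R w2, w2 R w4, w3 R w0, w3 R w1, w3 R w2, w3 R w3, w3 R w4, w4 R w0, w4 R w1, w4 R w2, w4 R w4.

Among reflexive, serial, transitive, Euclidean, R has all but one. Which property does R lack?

Reflexive: yes — every world is R-related to itself.
Serial: yes — every world has a successor (e.g. w0 R w0).
Transitive: yes — every two-step R-path is closed by a direct edge.
Euclidean: no — w3 R w0 and w3 R w3, but not w0 R w3.
Only Euclidean fails.

Euclidean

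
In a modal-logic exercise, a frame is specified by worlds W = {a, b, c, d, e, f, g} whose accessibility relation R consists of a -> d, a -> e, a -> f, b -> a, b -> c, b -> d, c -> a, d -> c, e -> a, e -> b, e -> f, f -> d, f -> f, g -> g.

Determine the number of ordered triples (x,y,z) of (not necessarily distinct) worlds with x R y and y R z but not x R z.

15

Enumerating: (a,d,c), (a,e,a), (a,e,b), (b,a,e), (b,a,f), (c,a,d), (c,a,e), (c,a,f), (d,c,a), (e,a,d), (e,a,e), (e,b,c), (e,b,d), (e,f,d), (f,d,c).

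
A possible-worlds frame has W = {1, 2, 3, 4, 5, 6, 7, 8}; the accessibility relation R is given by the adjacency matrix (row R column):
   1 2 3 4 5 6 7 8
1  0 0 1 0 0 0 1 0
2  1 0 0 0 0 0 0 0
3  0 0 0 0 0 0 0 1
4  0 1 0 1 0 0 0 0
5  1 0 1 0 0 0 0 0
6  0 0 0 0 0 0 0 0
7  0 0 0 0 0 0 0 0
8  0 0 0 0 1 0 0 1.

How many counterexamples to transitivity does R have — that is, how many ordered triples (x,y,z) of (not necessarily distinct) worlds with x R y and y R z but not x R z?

9

Enumerating: (1,3,8), (2,1,3), (2,1,7), (3,8,5), (4,2,1), (5,1,7), (5,3,8), (8,5,1), (8,5,3).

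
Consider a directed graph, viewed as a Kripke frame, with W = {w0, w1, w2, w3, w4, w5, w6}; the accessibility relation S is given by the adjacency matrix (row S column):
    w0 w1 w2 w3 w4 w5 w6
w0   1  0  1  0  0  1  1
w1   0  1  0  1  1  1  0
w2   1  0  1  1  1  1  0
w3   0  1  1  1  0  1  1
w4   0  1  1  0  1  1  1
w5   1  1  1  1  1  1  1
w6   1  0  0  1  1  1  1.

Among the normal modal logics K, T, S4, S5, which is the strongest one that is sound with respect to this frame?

Reflexive (axiom T): yes — every world is S-related to itself.
Transitive (axiom 4): no — w0 S w2 and w2 S w3, but not w0 S w3.
Euclidean (axiom 5): no — w0 S w2 and w0 S w6, but not w2 S w6.
So F validates K, T; S4 would additionally require S to be transitive. The strongest is T.

T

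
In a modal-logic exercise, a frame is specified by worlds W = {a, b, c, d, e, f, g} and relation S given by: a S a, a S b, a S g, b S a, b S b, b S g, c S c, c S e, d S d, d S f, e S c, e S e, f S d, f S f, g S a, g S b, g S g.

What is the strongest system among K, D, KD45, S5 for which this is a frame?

S5

Serial (axiom D): yes — every world has a successor (e.g. a S a).
Euclidean (axiom 5): yes — any two successors of a common world are S-related.
Transitive (axiom 4): yes — every two-step S-path is closed by a direct edge.
Reflexive (axiom T): yes — every world is S-related to itself.
So F validates K, D, KD45, S5. The strongest is S5.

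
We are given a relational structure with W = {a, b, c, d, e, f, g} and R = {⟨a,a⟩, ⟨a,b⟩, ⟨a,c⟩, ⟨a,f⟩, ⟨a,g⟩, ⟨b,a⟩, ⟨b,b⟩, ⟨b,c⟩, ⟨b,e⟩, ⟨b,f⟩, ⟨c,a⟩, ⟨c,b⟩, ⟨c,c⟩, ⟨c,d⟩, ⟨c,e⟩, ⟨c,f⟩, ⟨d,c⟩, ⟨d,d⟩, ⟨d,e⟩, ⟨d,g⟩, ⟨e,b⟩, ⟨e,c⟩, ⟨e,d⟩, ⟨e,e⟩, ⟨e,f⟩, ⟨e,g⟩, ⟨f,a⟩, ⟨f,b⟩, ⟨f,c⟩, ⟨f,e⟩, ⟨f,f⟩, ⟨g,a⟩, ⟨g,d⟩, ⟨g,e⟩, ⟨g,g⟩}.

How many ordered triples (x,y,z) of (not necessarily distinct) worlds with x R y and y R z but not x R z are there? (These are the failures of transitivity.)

Enumerating: (a,b,e), (a,c,d), (a,c,e), (a,f,e), (a,g,d), (a,g,e), (b,a,g), (b,c,d), (b,e,d), (b,e,g), (c,a,g), (c,d,g), … and 22 more.
Total: 34.

34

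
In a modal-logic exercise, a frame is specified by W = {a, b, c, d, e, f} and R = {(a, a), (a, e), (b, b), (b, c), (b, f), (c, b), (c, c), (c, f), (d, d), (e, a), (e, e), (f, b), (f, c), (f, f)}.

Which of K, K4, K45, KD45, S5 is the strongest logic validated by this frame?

S5

Transitive (axiom 4): yes — every two-step R-path is closed by a direct edge.
Euclidean (axiom 5): yes — any two successors of a common world are R-related.
Serial (axiom D): yes — every world has a successor (e.g. a R a).
Reflexive (axiom T): yes — every world is R-related to itself.
So F validates K, K4, K45, KD45, S5. The strongest is S5.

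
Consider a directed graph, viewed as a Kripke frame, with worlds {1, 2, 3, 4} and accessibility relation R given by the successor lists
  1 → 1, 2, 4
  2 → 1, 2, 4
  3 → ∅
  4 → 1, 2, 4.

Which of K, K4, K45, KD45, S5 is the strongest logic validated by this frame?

Transitive (axiom 4): yes — every two-step R-path is closed by a direct edge.
Euclidean (axiom 5): yes — any two successors of a common world are R-related.
Serial (axiom D): no — 3 has no R-successor.
Reflexive (axiom T): no — 3 is not related to itself.
So F validates K, K4, K45; KD45 would additionally require R to be serial. The strongest is K45.

K45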